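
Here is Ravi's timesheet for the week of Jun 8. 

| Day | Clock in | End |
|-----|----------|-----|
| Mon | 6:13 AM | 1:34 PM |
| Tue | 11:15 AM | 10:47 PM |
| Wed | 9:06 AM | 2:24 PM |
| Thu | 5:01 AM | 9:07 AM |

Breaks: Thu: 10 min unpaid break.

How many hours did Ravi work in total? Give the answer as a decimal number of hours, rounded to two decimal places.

28.12 hours

Mon: 6:13 AM–1:34 PM = 7 h 21 min
Tue: 11:15 AM–10:47 PM = 11 h 32 min
Wed: 9:06 AM–2:24 PM = 5 h 18 min
Thu: 5:01 AM–9:07 AM = 4 h 6 min; less 10 min break → 3 h 56 min
Total: 7 h 21 min + 11 h 32 min + 5 h 18 min + 3 h 56 min = 28 h 7 min.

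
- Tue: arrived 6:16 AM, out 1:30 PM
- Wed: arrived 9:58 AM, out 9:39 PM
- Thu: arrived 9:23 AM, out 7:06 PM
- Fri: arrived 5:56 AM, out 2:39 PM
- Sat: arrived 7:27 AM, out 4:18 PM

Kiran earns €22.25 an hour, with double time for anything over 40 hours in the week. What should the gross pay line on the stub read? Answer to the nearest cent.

Tue: 6:16 AM–1:30 PM = 7 h 14 min
Wed: 9:58 AM–9:39 PM = 11 h 41 min
Thu: 9:23 AM–7:06 PM = 9 h 43 min
Fri: 5:56 AM–2:39 PM = 8 h 43 min
Sat: 7:27 AM–4:18 PM = 8 h 51 min
Total worked: 46 h 12 min = 2772 min.
Regular 40 h 0 min = 2400 min at €22.25/h; overtime 6 h 12 min = 372 min at €44.50/h.
Pay = (2400 × €22.25 + 372 × €44.50) ÷ 60 = €1165.90.

€1165.90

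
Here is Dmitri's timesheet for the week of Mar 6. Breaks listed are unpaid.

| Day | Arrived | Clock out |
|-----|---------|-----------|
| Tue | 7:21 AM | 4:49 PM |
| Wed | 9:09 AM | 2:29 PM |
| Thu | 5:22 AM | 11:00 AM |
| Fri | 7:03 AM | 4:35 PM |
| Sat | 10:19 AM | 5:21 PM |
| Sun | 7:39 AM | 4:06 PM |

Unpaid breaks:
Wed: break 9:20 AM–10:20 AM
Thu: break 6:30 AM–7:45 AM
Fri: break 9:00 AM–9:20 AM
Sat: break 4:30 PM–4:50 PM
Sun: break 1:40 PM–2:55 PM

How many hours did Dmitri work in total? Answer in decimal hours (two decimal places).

Tue: 7:21 AM–4:49 PM = 9 h 28 min
Wed: 9:09 AM–2:29 PM = 5 h 20 min; less 60 min break → 4 h 20 min
Thu: 5:22 AM–11:00 AM = 5 h 38 min; less 75 min break → 4 h 23 min
Fri: 7:03 AM–4:35 PM = 9 h 32 min; less 20 min break → 9 h 12 min
Sat: 10:19 AM–5:21 PM = 7 h 2 min; less 20 min break → 6 h 42 min
Sun: 7:39 AM–4:06 PM = 8 h 27 min; less 75 min break → 7 h 12 min
Total: 9 h 28 min + 4 h 20 min + 4 h 23 min + 9 h 12 min + 6 h 42 min + 7 h 12 min = 41 h 17 min.

41.28 hours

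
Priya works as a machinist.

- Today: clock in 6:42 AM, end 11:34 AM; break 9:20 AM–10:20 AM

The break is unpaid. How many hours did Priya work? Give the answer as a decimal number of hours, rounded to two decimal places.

3.87 hours

Today: 6:42 AM–11:34 AM = 4 h 52 min; less 60 min break → 3 h 52 min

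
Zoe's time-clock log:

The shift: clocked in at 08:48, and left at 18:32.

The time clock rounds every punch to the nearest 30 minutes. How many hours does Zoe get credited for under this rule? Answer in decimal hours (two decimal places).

The shift: in 08:48→09:00, out 18:32→18:30; 9 h 30 min

9.50 hours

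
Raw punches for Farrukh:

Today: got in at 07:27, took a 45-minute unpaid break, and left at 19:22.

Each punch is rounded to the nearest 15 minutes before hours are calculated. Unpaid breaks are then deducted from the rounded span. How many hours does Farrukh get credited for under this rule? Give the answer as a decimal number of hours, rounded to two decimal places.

Today: in 07:27→07:30, out 19:22→19:15; 11 h 45 min − 45 min = 11 h 0 min

11.00 hours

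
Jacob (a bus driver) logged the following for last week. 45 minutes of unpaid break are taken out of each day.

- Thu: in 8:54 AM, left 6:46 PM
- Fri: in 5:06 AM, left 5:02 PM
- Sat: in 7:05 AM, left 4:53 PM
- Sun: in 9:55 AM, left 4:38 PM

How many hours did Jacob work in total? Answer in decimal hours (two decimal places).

35.32 hours

Thu: 8:54 AM–6:46 PM = 9 h 52 min; less 45 min break → 9 h 7 min
Fri: 5:06 AM–5:02 PM = 11 h 56 min; less 45 min break → 11 h 11 min
Sat: 7:05 AM–4:53 PM = 9 h 48 min; less 45 min break → 9 h 3 min
Sun: 9:55 AM–4:38 PM = 6 h 43 min; less 45 min break → 5 h 58 min
Total: 9 h 7 min + 11 h 11 min + 9 h 3 min + 5 h 58 min = 35 h 19 min.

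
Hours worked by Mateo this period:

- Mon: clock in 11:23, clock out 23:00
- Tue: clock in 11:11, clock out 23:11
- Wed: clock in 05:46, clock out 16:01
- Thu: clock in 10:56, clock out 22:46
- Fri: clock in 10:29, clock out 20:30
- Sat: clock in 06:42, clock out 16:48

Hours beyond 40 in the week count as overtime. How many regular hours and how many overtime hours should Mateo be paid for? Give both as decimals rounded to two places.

Mon: 11:23–23:00 = 11 h 37 min
Tue: 11:11–23:11 = 12 h 0 min
Wed: 05:46–16:01 = 10 h 15 min
Thu: 10:56–22:46 = 11 h 50 min
Fri: 10:29–20:30 = 10 h 1 min
Sat: 06:42–16:48 = 10 h 6 min
Total worked: 65 h 49 min = 65.82 h.
Threshold 40 h → overtime 25 h 49 min, regular 40 h 0 min.

Regular 40.00 hours, overtime 25.82 hours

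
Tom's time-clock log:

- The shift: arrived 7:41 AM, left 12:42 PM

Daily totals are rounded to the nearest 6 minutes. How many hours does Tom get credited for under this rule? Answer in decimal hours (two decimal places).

The shift: 7:41 AM–12:42 PM = 5 h 1 min → rounds to 5 h 0 min

5.00 hours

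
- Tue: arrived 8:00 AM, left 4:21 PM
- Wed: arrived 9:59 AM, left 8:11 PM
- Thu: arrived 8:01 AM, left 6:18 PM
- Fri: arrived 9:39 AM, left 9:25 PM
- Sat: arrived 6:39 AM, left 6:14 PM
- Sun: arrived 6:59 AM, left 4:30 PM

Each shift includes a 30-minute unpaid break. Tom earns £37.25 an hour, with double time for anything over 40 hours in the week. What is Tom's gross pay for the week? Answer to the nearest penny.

£2883.15

Tue: 8:00 AM–4:21 PM = 8 h 21 min; less 30 min break → 7 h 51 min
Wed: 9:59 AM–8:11 PM = 10 h 12 min; less 30 min break → 9 h 42 min
Thu: 8:01 AM–6:18 PM = 10 h 17 min; less 30 min break → 9 h 47 min
Fri: 9:39 AM–9:25 PM = 11 h 46 min; less 30 min break → 11 h 16 min
Sat: 6:39 AM–6:14 PM = 11 h 35 min; less 30 min break → 11 h 5 min
Sun: 6:59 AM–4:30 PM = 9 h 31 min; less 30 min break → 9 h 1 min
Total worked: 58 h 42 min = 3522 min.
Regular 40 h 0 min = 2400 min at £37.25/h; overtime 18 h 42 min = 1122 min at £74.50/h.
Pay = (2400 × £37.25 + 1122 × £74.50) ÷ 60 = £2883.15.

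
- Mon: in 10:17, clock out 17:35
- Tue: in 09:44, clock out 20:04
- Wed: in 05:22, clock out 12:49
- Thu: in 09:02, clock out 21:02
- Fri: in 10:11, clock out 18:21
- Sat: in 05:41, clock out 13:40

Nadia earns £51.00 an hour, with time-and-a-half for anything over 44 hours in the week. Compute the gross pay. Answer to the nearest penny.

Mon: 10:17–17:35 = 7 h 18 min
Tue: 09:44–20:04 = 10 h 20 min
Wed: 05:22–12:49 = 7 h 27 min
Thu: 09:02–21:02 = 12 h 0 min
Fri: 10:11–18:21 = 8 h 10 min
Sat: 05:41–13:40 = 7 h 59 min
Total worked: 53 h 14 min = 3194 min.
Regular 44 h 0 min = 2640 min at £51.00/h; overtime 9 h 14 min = 554 min at £76.50/h.
Pay = (2640 × £51.00 + 554 × £76.50) ÷ 60 = £2950.35.

£2950.35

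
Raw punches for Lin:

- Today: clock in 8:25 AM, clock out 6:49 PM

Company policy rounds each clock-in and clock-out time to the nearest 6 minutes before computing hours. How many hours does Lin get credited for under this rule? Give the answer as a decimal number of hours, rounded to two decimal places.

10.40 hours

Today: in 8:25 AM→8:24 AM, out 6:49 PM→6:48 PM; 10 h 24 min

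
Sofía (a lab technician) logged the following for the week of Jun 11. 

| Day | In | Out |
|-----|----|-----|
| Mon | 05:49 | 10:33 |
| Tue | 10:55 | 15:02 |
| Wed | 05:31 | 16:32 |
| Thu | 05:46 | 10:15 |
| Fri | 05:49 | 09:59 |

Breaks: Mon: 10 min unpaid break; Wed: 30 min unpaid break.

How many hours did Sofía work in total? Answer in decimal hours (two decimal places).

27.85 hours

Mon: 05:49–10:33 = 4 h 44 min; less 10 min break → 4 h 34 min
Tue: 10:55–15:02 = 4 h 7 min
Wed: 05:31–16:32 = 11 h 1 min; less 30 min break → 10 h 31 min
Thu: 05:46–10:15 = 4 h 29 min
Fri: 05:49–09:59 = 4 h 10 min
Total: 4 h 34 min + 4 h 7 min + 10 h 31 min + 4 h 29 min + 4 h 10 min = 27 h 51 min.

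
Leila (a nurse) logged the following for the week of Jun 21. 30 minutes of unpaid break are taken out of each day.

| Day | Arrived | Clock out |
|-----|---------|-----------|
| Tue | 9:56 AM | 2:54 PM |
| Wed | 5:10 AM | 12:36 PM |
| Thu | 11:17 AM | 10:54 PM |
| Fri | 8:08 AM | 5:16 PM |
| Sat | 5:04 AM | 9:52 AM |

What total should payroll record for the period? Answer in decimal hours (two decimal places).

35.45 hours

Tue: 9:56 AM–2:54 PM = 4 h 58 min; less 30 min break → 4 h 28 min
Wed: 5:10 AM–12:36 PM = 7 h 26 min; less 30 min break → 6 h 56 min
Thu: 11:17 AM–10:54 PM = 11 h 37 min; less 30 min break → 11 h 7 min
Fri: 8:08 AM–5:16 PM = 9 h 8 min; less 30 min break → 8 h 38 min
Sat: 5:04 AM–9:52 AM = 4 h 48 min; less 30 min break → 4 h 18 min
Total: 4 h 28 min + 6 h 56 min + 11 h 7 min + 8 h 38 min + 4 h 18 min = 35 h 27 min.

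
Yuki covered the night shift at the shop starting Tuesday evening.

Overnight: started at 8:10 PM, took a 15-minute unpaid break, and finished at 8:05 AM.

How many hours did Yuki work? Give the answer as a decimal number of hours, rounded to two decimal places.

Overnight: 8:10 PM → midnight = 3 h 50 min; midnight → 8:05 AM = 8 h 5 min; span 11 h 55 min; less 15 min break → 11 h 40 min

11.67 hours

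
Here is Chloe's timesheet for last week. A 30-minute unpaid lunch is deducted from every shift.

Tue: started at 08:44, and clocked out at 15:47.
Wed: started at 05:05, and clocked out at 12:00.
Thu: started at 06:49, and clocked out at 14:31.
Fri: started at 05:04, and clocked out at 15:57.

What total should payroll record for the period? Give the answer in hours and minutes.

Tue: 08:44–15:47 = 7 h 3 min; less 30 min break → 6 h 33 min
Wed: 05:05–12:00 = 6 h 55 min; less 30 min break → 6 h 25 min
Thu: 06:49–14:31 = 7 h 42 min; less 30 min break → 7 h 12 min
Fri: 05:04–15:57 = 10 h 53 min; less 30 min break → 10 h 23 min
Total: 6 h 33 min + 6 h 25 min + 7 h 12 min + 10 h 23 min = 30 h 33 min.

30 h 33 min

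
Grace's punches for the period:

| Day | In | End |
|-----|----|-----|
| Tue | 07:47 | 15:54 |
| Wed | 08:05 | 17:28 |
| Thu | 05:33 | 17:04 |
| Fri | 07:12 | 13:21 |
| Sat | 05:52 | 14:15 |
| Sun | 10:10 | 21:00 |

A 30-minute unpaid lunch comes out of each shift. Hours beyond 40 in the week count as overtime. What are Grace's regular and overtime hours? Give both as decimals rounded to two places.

Tue: 07:47–15:54 = 8 h 7 min; less 30 min break → 7 h 37 min
Wed: 08:05–17:28 = 9 h 23 min; less 30 min break → 8 h 53 min
Thu: 05:33–17:04 = 11 h 31 min; less 30 min break → 11 h 1 min
Fri: 07:12–13:21 = 6 h 9 min; less 30 min break → 5 h 39 min
Sat: 05:52–14:15 = 8 h 23 min; less 30 min break → 7 h 53 min
Sun: 10:10–21:00 = 10 h 50 min; less 30 min break → 10 h 20 min
Total worked: 51 h 23 min = 51.38 h.
Threshold 40 h → overtime 11 h 23 min, regular 40 h 0 min.

Regular 40.00 hours, overtime 11.38 hours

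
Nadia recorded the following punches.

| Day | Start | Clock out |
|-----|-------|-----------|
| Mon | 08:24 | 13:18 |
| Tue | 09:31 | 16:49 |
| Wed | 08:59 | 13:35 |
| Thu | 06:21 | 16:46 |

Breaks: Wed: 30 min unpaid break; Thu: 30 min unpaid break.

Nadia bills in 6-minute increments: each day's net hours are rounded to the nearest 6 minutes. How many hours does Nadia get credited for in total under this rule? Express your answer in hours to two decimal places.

Mon: 08:24–13:18 = 4 h 54 min → rounds to 4 h 54 min
Tue: 09:31–16:49 = 7 h 18 min → rounds to 7 h 18 min
Wed: 08:59–13:35 = 4 h 36 min − 30 min = 4 h 6 min → rounds to 4 h 6 min
Thu: 06:21–16:46 = 10 h 25 min − 30 min = 9 h 55 min → rounds to 9 h 54 min
Total credited: 26 h 12 min.

26.20 hours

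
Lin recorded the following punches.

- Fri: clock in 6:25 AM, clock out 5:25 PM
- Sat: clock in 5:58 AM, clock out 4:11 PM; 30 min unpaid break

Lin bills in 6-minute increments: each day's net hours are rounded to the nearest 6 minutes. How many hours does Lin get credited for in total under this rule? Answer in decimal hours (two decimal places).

Fri: 6:25 AM–5:25 PM = 11 h 0 min → rounds to 11 h 0 min
Sat: 5:58 AM–4:11 PM = 10 h 13 min − 30 min = 9 h 43 min → rounds to 9 h 42 min
Total credited: 20 h 42 min.

20.70 hours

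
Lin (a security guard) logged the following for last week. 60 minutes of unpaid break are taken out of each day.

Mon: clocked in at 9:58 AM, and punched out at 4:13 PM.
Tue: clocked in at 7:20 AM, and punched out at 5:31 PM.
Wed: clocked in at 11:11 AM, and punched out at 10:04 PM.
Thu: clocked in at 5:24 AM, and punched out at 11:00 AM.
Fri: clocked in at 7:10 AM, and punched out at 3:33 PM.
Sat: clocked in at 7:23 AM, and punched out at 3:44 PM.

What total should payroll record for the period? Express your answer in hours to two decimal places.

43.65 hours

Mon: 9:58 AM–4:13 PM = 6 h 15 min; less 60 min break → 5 h 15 min
Tue: 7:20 AM–5:31 PM = 10 h 11 min; less 60 min break → 9 h 11 min
Wed: 11:11 AM–10:04 PM = 10 h 53 min; less 60 min break → 9 h 53 min
Thu: 5:24 AM–11:00 AM = 5 h 36 min; less 60 min break → 4 h 36 min
Fri: 7:10 AM–3:33 PM = 8 h 23 min; less 60 min break → 7 h 23 min
Sat: 7:23 AM–3:44 PM = 8 h 21 min; less 60 min break → 7 h 21 min
Total: 5 h 15 min + 9 h 11 min + 9 h 53 min + 4 h 36 min + 7 h 23 min + 7 h 21 min = 43 h 39 min.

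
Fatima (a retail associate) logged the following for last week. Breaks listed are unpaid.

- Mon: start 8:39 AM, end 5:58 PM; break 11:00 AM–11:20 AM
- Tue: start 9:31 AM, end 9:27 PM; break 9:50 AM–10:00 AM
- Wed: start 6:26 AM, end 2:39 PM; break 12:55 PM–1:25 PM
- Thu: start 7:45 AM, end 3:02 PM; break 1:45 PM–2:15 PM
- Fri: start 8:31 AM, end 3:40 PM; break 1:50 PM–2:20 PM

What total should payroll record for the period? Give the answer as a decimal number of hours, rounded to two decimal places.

Mon: 8:39 AM–5:58 PM = 9 h 19 min; less 20 min break → 8 h 59 min
Tue: 9:31 AM–9:27 PM = 11 h 56 min; less 10 min break → 11 h 46 min
Wed: 6:26 AM–2:39 PM = 8 h 13 min; less 30 min break → 7 h 43 min
Thu: 7:45 AM–3:02 PM = 7 h 17 min; less 30 min break → 6 h 47 min
Fri: 8:31 AM–3:40 PM = 7 h 9 min; less 30 min break → 6 h 39 min
Total: 8 h 59 min + 11 h 46 min + 7 h 43 min + 6 h 47 min + 6 h 39 min = 41 h 54 min.

41.90 hours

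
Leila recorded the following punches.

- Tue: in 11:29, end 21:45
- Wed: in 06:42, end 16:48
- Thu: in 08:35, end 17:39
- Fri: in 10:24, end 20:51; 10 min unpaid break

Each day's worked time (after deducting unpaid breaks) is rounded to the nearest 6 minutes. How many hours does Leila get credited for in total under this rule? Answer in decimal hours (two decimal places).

39.80 hours

Tue: 11:29–21:45 = 10 h 16 min → rounds to 10 h 18 min
Wed: 06:42–16:48 = 10 h 6 min → rounds to 10 h 6 min
Thu: 08:35–17:39 = 9 h 4 min → rounds to 9 h 6 min
Fri: 10:24–20:51 = 10 h 27 min − 10 min = 10 h 17 min → rounds to 10 h 18 min
Total credited: 39 h 48 min.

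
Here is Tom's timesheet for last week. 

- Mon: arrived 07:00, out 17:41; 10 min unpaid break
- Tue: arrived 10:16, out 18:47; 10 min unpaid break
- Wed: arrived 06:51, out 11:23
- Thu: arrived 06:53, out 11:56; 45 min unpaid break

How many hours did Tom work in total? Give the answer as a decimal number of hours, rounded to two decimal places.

27.70 hours

Mon: 07:00–17:41 = 10 h 41 min; less 10 min break → 10 h 31 min
Tue: 10:16–18:47 = 8 h 31 min; less 10 min break → 8 h 21 min
Wed: 06:51–11:23 = 4 h 32 min
Thu: 06:53–11:56 = 5 h 3 min; less 45 min break → 4 h 18 min
Total: 10 h 31 min + 8 h 21 min + 4 h 32 min + 4 h 18 min = 27 h 42 min.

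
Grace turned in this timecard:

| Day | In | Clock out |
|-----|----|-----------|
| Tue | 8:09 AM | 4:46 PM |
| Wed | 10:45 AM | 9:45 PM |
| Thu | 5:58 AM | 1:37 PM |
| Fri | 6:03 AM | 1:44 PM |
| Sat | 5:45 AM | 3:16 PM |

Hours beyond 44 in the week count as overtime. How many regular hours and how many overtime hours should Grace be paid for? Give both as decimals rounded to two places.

Regular 44.00 hours, overtime 0.47 hours

Tue: 8:09 AM–4:46 PM = 8 h 37 min
Wed: 10:45 AM–9:45 PM = 11 h 0 min
Thu: 5:58 AM–1:37 PM = 7 h 39 min
Fri: 6:03 AM–1:44 PM = 7 h 41 min
Sat: 5:45 AM–3:16 PM = 9 h 31 min
Total worked: 44 h 28 min = 44.47 h.
Threshold 44 h → overtime 0 h 28 min, regular 44 h 0 min.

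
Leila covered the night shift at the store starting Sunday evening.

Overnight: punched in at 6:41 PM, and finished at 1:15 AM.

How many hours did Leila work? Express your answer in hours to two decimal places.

6.57 hours

Overnight: 6:41 PM → midnight = 5 h 19 min; midnight → 1:15 AM = 1 h 15 min; span 6 h 34 min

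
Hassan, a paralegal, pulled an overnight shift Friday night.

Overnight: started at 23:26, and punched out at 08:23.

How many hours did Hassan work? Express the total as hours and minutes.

8 h 57 min

Overnight: 23:26 → midnight = 0 h 34 min; midnight → 08:23 = 8 h 23 min; span 8 h 57 min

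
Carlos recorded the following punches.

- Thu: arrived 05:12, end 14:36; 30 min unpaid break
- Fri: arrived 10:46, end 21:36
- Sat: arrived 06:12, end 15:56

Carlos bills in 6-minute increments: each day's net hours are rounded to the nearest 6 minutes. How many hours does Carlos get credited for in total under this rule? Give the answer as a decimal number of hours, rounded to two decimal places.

Thu: 05:12–14:36 = 9 h 24 min − 30 min = 8 h 54 min → rounds to 8 h 54 min
Fri: 10:46–21:36 = 10 h 50 min → rounds to 10 h 48 min
Sat: 06:12–15:56 = 9 h 44 min → rounds to 9 h 42 min
Total credited: 29 h 24 min.

29.40 hours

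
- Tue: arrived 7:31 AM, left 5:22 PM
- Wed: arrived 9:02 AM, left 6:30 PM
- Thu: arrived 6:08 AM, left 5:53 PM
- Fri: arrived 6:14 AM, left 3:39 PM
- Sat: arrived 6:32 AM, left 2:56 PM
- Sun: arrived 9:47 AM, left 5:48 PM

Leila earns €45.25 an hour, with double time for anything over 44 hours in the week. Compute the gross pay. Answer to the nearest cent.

Tue: 7:31 AM–5:22 PM = 9 h 51 min
Wed: 9:02 AM–6:30 PM = 9 h 28 min
Thu: 6:08 AM–5:53 PM = 11 h 45 min
Fri: 6:14 AM–3:39 PM = 9 h 25 min
Sat: 6:32 AM–2:56 PM = 8 h 24 min
Sun: 9:47 AM–5:48 PM = 8 h 1 min
Total worked: 56 h 54 min = 3414 min.
Regular 44 h 0 min = 2640 min at €45.25/h; overtime 12 h 54 min = 774 min at €90.50/h.
Pay = (2640 × €45.25 + 774 × €90.50) ÷ 60 = €3158.45.

€3158.45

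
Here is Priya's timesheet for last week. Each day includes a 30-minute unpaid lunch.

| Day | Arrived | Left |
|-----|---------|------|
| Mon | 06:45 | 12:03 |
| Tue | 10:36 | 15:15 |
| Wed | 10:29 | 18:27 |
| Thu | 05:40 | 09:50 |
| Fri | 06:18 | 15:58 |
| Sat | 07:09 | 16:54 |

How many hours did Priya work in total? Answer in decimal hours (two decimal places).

Mon: 06:45–12:03 = 5 h 18 min; less 30 min break → 4 h 48 min
Tue: 10:36–15:15 = 4 h 39 min; less 30 min break → 4 h 9 min
Wed: 10:29–18:27 = 7 h 58 min; less 30 min break → 7 h 28 min
Thu: 05:40–09:50 = 4 h 10 min; less 30 min break → 3 h 40 min
Fri: 06:18–15:58 = 9 h 40 min; less 30 min break → 9 h 10 min
Sat: 07:09–16:54 = 9 h 45 min; less 30 min break → 9 h 15 min
Total: 4 h 48 min + 4 h 9 min + 7 h 28 min + 3 h 40 min + 9 h 10 min + 9 h 15 min = 38 h 30 min.

38.50 hours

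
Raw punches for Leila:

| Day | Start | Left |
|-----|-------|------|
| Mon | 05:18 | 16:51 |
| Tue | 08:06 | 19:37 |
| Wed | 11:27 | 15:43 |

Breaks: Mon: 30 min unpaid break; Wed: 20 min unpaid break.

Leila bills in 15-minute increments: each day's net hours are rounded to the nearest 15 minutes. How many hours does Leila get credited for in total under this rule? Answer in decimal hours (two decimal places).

Mon: 05:18–16:51 = 11 h 33 min − 30 min = 11 h 3 min → rounds to 11 h 0 min
Tue: 08:06–19:37 = 11 h 31 min → rounds to 11 h 30 min
Wed: 11:27–15:43 = 4 h 16 min − 20 min = 3 h 56 min → rounds to 4 h 0 min
Total credited: 26 h 30 min.

26.50 hours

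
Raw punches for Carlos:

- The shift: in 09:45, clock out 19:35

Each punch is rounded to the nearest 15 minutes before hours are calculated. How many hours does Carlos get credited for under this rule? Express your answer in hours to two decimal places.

9.75 hours

The shift: in 09:45→09:45, out 19:35→19:30; 9 h 45 min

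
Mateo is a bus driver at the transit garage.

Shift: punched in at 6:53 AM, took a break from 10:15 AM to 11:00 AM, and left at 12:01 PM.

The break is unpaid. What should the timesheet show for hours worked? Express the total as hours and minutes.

Shift: 6:53 AM–12:01 PM = 5 h 8 min; less 45 min break → 4 h 23 min

4 h 23 min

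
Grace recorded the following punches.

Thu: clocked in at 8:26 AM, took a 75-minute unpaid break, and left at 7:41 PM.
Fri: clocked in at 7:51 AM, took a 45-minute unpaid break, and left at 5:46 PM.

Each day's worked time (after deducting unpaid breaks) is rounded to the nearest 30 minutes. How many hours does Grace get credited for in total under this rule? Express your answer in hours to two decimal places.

19.00 hours

Thu: 8:26 AM–7:41 PM = 11 h 15 min − 75 min = 10 h 0 min → rounds to 10 h 0 min
Fri: 7:51 AM–5:46 PM = 9 h 55 min − 45 min = 9 h 10 min → rounds to 9 h 0 min
Total credited: 19 h 0 min.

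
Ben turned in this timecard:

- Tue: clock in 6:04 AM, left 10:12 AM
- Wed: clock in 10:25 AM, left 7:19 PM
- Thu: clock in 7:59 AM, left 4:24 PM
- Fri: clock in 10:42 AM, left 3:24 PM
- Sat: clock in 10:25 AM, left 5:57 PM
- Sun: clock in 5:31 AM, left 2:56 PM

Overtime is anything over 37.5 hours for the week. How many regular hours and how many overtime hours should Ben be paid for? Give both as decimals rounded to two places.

Regular 37.50 hours, overtime 5.60 hours

Tue: 6:04 AM–10:12 AM = 4 h 8 min
Wed: 10:25 AM–7:19 PM = 8 h 54 min
Thu: 7:59 AM–4:24 PM = 8 h 25 min
Fri: 10:42 AM–3:24 PM = 4 h 42 min
Sat: 10:25 AM–5:57 PM = 7 h 32 min
Sun: 5:31 AM–2:56 PM = 9 h 25 min
Total worked: 43 h 6 min = 43.10 h.
Threshold 37.5 h → overtime 5 h 36 min, regular 37 h 30 min.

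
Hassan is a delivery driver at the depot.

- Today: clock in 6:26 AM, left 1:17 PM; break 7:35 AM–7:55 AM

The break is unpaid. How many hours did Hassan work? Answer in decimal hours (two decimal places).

6.52 hours

Today: 6:26 AM–1:17 PM = 6 h 51 min; less 20 min break → 6 h 31 min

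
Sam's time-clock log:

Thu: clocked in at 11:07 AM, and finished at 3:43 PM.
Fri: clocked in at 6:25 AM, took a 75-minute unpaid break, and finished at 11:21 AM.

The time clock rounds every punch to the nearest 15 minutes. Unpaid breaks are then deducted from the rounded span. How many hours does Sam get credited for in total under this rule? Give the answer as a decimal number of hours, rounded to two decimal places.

8.25 hours

Thu: in 11:07 AM→11:00 AM, out 3:43 PM→3:45 PM; 4 h 45 min
Fri: in 6:25 AM→6:30 AM, out 11:21 AM→11:15 AM; 4 h 45 min − 75 min = 3 h 30 min
Total credited: 8 h 15 min.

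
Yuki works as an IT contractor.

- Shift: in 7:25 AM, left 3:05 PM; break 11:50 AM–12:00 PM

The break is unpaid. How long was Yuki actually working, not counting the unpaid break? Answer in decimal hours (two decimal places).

7.50 hours

Shift: 7:25 AM–3:05 PM = 7 h 40 min; less 10 min break → 7 h 30 min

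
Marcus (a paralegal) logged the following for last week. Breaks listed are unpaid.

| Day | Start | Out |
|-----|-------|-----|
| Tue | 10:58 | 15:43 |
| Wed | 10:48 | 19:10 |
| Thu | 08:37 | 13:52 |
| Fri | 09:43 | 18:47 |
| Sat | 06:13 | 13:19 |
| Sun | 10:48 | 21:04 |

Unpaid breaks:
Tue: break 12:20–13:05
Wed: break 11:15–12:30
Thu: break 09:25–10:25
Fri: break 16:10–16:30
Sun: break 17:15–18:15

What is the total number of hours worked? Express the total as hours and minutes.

Tue: 10:58–15:43 = 4 h 45 min; less 45 min break → 4 h 0 min
Wed: 10:48–19:10 = 8 h 22 min; less 75 min break → 7 h 7 min
Thu: 08:37–13:52 = 5 h 15 min; less 60 min break → 4 h 15 min
Fri: 09:43–18:47 = 9 h 4 min; less 20 min break → 8 h 44 min
Sat: 06:13–13:19 = 7 h 6 min
Sun: 10:48–21:04 = 10 h 16 min; less 60 min break → 9 h 16 min
Total: 4 h 0 min + 7 h 7 min + 4 h 15 min + 8 h 44 min + 7 h 6 min + 9 h 16 min = 40 h 28 min.

40 h 28 min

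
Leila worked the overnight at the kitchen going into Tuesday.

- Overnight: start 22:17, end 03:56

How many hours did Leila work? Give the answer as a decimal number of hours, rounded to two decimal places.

Overnight: 22:17 → midnight = 1 h 43 min; midnight → 03:56 = 3 h 56 min; span 5 h 39 min

5.65 hours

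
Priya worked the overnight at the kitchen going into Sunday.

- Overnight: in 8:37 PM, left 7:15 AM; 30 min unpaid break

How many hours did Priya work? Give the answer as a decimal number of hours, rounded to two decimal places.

10.13 hours

Overnight: 8:37 PM → midnight = 3 h 23 min; midnight → 7:15 AM = 7 h 15 min; span 10 h 38 min; less 30 min break → 10 h 8 min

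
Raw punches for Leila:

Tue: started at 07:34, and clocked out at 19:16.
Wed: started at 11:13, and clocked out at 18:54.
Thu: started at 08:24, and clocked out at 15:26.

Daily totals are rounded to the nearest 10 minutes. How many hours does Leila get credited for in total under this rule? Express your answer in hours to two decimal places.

Tue: 07:34–19:16 = 11 h 42 min → rounds to 11 h 40 min
Wed: 11:13–18:54 = 7 h 41 min → rounds to 7 h 40 min
Thu: 08:24–15:26 = 7 h 2 min → rounds to 7 h 0 min
Total credited: 26 h 20 min.

26.33 hours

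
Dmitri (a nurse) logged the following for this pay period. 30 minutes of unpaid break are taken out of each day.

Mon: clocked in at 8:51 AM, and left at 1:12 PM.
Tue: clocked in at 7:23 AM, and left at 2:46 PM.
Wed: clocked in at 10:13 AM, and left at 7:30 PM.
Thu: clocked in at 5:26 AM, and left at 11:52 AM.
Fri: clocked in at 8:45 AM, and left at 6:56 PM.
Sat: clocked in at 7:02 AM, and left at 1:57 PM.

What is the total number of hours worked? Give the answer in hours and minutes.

Mon: 8:51 AM–1:12 PM = 4 h 21 min; less 30 min break → 3 h 51 min
Tue: 7:23 AM–2:46 PM = 7 h 23 min; less 30 min break → 6 h 53 min
Wed: 10:13 AM–7:30 PM = 9 h 17 min; less 30 min break → 8 h 47 min
Thu: 5:26 AM–11:52 AM = 6 h 26 min; less 30 min break → 5 h 56 min
Fri: 8:45 AM–6:56 PM = 10 h 11 min; less 30 min break → 9 h 41 min
Sat: 7:02 AM–1:57 PM = 6 h 55 min; less 30 min break → 6 h 25 min
Total: 3 h 51 min + 6 h 53 min + 8 h 47 min + 5 h 56 min + 9 h 41 min + 6 h 25 min = 41 h 33 min.

41 h 33 min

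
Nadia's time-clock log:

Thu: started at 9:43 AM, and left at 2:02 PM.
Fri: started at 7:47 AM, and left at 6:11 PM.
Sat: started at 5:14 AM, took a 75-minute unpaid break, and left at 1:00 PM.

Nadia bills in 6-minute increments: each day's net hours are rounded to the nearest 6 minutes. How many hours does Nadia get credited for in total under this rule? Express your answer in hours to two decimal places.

Thu: 9:43 AM–2:02 PM = 4 h 19 min → rounds to 4 h 18 min
Fri: 7:47 AM–6:11 PM = 10 h 24 min → rounds to 10 h 24 min
Sat: 5:14 AM–1:00 PM = 7 h 46 min − 75 min = 6 h 31 min → rounds to 6 h 30 min
Total credited: 21 h 12 min.

21.20 hours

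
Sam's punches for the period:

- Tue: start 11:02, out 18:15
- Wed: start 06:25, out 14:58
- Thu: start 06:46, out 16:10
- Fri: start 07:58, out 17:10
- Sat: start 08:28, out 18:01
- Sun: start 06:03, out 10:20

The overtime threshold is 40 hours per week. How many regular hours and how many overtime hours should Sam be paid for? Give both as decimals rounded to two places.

Tue: 11:02–18:15 = 7 h 13 min
Wed: 06:25–14:58 = 8 h 33 min
Thu: 06:46–16:10 = 9 h 24 min
Fri: 07:58–17:10 = 9 h 12 min
Sat: 08:28–18:01 = 9 h 33 min
Sun: 06:03–10:20 = 4 h 17 min
Total worked: 48 h 12 min = 48.20 h.
Threshold 40 h → overtime 8 h 12 min, regular 40 h 0 min.

Regular 40.00 hours, overtime 8.20 hours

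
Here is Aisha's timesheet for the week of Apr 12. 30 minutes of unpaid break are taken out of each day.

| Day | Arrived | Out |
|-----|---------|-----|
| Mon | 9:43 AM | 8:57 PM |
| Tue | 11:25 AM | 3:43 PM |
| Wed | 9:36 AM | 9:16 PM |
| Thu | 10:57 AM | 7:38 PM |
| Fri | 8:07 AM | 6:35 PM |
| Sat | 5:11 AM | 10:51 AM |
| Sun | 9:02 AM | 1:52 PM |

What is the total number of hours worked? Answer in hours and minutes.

53 h 21 min

Mon: 9:43 AM–8:57 PM = 11 h 14 min; less 30 min break → 10 h 44 min
Tue: 11:25 AM–3:43 PM = 4 h 18 min; less 30 min break → 3 h 48 min
Wed: 9:36 AM–9:16 PM = 11 h 40 min; less 30 min break → 11 h 10 min
Thu: 10:57 AM–7:38 PM = 8 h 41 min; less 30 min break → 8 h 11 min
Fri: 8:07 AM–6:35 PM = 10 h 28 min; less 30 min break → 9 h 58 min
Sat: 5:11 AM–10:51 AM = 5 h 40 min; less 30 min break → 5 h 10 min
Sun: 9:02 AM–1:52 PM = 4 h 50 min; less 30 min break → 4 h 20 min
Total: 10 h 44 min + 3 h 48 min + 11 h 10 min + 8 h 11 min + 9 h 58 min + 5 h 10 min + 4 h 20 min = 53 h 21 min.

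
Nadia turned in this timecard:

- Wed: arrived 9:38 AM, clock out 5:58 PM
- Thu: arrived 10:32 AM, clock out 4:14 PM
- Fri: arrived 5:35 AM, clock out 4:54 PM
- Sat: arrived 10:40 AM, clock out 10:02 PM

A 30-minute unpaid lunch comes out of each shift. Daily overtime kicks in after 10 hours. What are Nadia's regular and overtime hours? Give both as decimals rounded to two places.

Regular 33.03 hours, overtime 1.68 hours

Wed: 9:38 AM–5:58 PM = 8 h 20 min; less 30 min break → 7 h 50 min
Thu: 10:32 AM–4:14 PM = 5 h 42 min; less 30 min break → 5 h 12 min
Fri: 5:35 AM–4:54 PM = 11 h 19 min; less 30 min break → 10 h 49 min
Sat: 10:40 AM–10:02 PM = 11 h 22 min; less 30 min break → 10 h 52 min
Wed reg 7 h 50 min / OT 0 h 0 min; Thu reg 5 h 12 min / OT 0 h 0 min; Fri reg 10 h 0 min / OT 0 h 49 min; Sat reg 10 h 0 min / OT 0 h 52 min.
Totals: regular 33 h 2 min, overtime 1 h 41 min.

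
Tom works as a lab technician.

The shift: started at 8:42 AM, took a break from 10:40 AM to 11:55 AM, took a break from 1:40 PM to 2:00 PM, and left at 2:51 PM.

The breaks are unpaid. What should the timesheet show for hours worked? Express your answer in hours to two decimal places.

The shift: 8:42 AM–2:51 PM = 6 h 9 min; less 95 min break → 4 h 34 min

4.57 hours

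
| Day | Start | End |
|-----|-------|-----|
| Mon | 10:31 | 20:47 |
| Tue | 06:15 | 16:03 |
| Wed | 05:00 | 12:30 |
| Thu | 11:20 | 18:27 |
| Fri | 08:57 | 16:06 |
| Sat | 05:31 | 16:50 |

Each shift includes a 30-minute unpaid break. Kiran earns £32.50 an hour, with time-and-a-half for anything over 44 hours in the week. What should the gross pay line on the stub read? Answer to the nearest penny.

£1729.81

Mon: 10:31–20:47 = 10 h 16 min; less 30 min break → 9 h 46 min
Tue: 06:15–16:03 = 9 h 48 min; less 30 min break → 9 h 18 min
Wed: 05:00–12:30 = 7 h 30 min; less 30 min break → 7 h 0 min
Thu: 11:20–18:27 = 7 h 7 min; less 30 min break → 6 h 37 min
Fri: 08:57–16:06 = 7 h 9 min; less 30 min break → 6 h 39 min
Sat: 05:31–16:50 = 11 h 19 min; less 30 min break → 10 h 49 min
Total worked: 50 h 9 min = 3009 min.
Regular 44 h 0 min = 2640 min at £32.50/h; overtime 6 h 9 min = 369 min at £48.75/h.
Pay = (2640 × £32.50 + 369 × £48.75) ÷ 60 = £1729.81.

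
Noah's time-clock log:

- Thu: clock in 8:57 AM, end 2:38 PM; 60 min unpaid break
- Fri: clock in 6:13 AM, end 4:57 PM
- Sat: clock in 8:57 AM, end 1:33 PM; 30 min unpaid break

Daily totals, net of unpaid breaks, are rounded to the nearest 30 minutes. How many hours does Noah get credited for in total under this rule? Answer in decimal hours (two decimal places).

19.00 hours

Thu: 8:57 AM–2:38 PM = 5 h 41 min − 60 min = 4 h 41 min → rounds to 4 h 30 min
Fri: 6:13 AM–4:57 PM = 10 h 44 min → rounds to 10 h 30 min
Sat: 8:57 AM–1:33 PM = 4 h 36 min − 30 min = 4 h 6 min → rounds to 4 h 0 min
Total credited: 19 h 0 min.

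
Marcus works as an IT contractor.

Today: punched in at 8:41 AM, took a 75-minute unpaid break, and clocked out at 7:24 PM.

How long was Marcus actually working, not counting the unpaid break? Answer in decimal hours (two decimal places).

9.47 hours

Today: 8:41 AM–7:24 PM = 10 h 43 min; less 75 min break → 9 h 28 min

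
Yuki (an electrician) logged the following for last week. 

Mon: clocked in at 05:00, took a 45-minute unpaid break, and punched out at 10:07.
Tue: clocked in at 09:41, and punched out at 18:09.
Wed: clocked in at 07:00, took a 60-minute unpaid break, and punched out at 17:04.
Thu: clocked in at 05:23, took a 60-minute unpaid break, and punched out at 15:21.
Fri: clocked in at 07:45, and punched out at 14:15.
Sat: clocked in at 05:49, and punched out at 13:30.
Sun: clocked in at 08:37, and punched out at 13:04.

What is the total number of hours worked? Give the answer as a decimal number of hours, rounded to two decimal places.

Mon: 05:00–10:07 = 5 h 7 min; less 45 min break → 4 h 22 min
Tue: 09:41–18:09 = 8 h 28 min
Wed: 07:00–17:04 = 10 h 4 min; less 60 min break → 9 h 4 min
Thu: 05:23–15:21 = 9 h 58 min; less 60 min break → 8 h 58 min
Fri: 07:45–14:15 = 6 h 30 min
Sat: 05:49–13:30 = 7 h 41 min
Sun: 08:37–13:04 = 4 h 27 min
Total: 4 h 22 min + 8 h 28 min + 9 h 4 min + 8 h 58 min + 6 h 30 min + 7 h 41 min + 4 h 27 min = 49 h 30 min.

49.50 hours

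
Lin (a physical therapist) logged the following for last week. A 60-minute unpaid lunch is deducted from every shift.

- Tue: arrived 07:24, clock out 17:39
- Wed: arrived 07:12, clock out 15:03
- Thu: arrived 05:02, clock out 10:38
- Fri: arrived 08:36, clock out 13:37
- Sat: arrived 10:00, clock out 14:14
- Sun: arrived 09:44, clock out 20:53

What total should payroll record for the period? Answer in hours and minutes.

Tue: 07:24–17:39 = 10 h 15 min; less 60 min break → 9 h 15 min
Wed: 07:12–15:03 = 7 h 51 min; less 60 min break → 6 h 51 min
Thu: 05:02–10:38 = 5 h 36 min; less 60 min break → 4 h 36 min
Fri: 08:36–13:37 = 5 h 1 min; less 60 min break → 4 h 1 min
Sat: 10:00–14:14 = 4 h 14 min; less 60 min break → 3 h 14 min
Sun: 09:44–20:53 = 11 h 9 min; less 60 min break → 10 h 9 min
Total: 9 h 15 min + 6 h 51 min + 4 h 36 min + 4 h 1 min + 3 h 14 min + 10 h 9 min = 38 h 6 min.

38 h 6 min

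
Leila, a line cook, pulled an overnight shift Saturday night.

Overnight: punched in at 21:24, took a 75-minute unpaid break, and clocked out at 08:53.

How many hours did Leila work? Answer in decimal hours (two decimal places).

Overnight: 21:24 → midnight = 2 h 36 min; midnight → 08:53 = 8 h 53 min; span 11 h 29 min; less 75 min break → 10 h 14 min

10.23 hours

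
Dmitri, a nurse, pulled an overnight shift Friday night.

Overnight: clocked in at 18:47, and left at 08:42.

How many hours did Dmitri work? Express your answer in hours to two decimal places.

13.92 hours

Overnight: 18:47 → midnight = 5 h 13 min; midnight → 08:42 = 8 h 42 min; span 13 h 55 min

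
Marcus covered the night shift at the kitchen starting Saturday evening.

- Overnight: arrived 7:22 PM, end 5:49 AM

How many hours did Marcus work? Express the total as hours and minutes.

10 h 27 min

Overnight: 7:22 PM → midnight = 4 h 38 min; midnight → 5:49 AM = 5 h 49 min; span 10 h 27 min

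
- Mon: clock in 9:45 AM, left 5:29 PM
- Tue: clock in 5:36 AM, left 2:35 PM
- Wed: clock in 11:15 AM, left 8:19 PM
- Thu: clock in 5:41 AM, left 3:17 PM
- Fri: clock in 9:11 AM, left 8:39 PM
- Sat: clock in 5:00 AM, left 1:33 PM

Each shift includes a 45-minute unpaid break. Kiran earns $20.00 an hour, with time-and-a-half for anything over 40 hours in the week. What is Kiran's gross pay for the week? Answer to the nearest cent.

Mon: 9:45 AM–5:29 PM = 7 h 44 min; less 45 min break → 6 h 59 min
Tue: 5:36 AM–2:35 PM = 8 h 59 min; less 45 min break → 8 h 14 min
Wed: 11:15 AM–8:19 PM = 9 h 4 min; less 45 min break → 8 h 19 min
Thu: 5:41 AM–3:17 PM = 9 h 36 min; less 45 min break → 8 h 51 min
Fri: 9:11 AM–8:39 PM = 11 h 28 min; less 45 min break → 10 h 43 min
Sat: 5:00 AM–1:33 PM = 8 h 33 min; less 45 min break → 7 h 48 min
Total worked: 50 h 54 min = 3054 min.
Regular 40 h 0 min = 2400 min at $20.00/h; overtime 10 h 54 min = 654 min at $30.00/h.
Pay = (2400 × $20.00 + 654 × $30.00) ÷ 60 = $1127.00.

$1127.00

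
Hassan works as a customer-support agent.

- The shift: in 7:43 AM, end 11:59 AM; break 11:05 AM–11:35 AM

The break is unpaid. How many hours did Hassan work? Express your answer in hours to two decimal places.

3.77 hours

The shift: 7:43 AM–11:59 AM = 4 h 16 min; less 30 min break → 3 h 46 min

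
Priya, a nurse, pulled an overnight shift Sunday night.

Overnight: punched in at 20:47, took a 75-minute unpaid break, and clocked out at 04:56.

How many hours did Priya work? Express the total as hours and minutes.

6 h 54 min

Overnight: 20:47 → midnight = 3 h 13 min; midnight → 04:56 = 4 h 56 min; span 8 h 9 min; less 75 min break → 6 h 54 min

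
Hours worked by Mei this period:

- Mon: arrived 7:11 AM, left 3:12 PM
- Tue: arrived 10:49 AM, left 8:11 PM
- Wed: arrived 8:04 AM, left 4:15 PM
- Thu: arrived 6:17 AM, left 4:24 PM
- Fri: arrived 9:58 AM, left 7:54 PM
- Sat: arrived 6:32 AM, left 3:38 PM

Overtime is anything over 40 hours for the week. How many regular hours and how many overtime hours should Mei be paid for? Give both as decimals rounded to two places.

Regular 40.00 hours, overtime 14.72 hours

Mon: 7:11 AM–3:12 PM = 8 h 1 min
Tue: 10:49 AM–8:11 PM = 9 h 22 min
Wed: 8:04 AM–4:15 PM = 8 h 11 min
Thu: 6:17 AM–4:24 PM = 10 h 7 min
Fri: 9:58 AM–7:54 PM = 9 h 56 min
Sat: 6:32 AM–3:38 PM = 9 h 6 min
Total worked: 54 h 43 min = 54.72 h.
Threshold 40 h → overtime 14 h 43 min, regular 40 h 0 min.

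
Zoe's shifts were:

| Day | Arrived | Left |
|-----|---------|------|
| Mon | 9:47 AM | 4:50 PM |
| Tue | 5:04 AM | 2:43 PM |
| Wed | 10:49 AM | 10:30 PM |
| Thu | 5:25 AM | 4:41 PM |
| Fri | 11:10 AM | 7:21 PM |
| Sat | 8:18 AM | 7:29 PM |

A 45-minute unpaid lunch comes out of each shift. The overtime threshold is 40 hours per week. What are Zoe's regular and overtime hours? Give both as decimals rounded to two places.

Mon: 9:47 AM–4:50 PM = 7 h 3 min; less 45 min break → 6 h 18 min
Tue: 5:04 AM–2:43 PM = 9 h 39 min; less 45 min break → 8 h 54 min
Wed: 10:49 AM–10:30 PM = 11 h 41 min; less 45 min break → 10 h 56 min
Thu: 5:25 AM–4:41 PM = 11 h 16 min; less 45 min break → 10 h 31 min
Fri: 11:10 AM–7:21 PM = 8 h 11 min; less 45 min break → 7 h 26 min
Sat: 8:18 AM–7:29 PM = 11 h 11 min; less 45 min break → 10 h 26 min
Total worked: 54 h 31 min = 54.52 h.
Threshold 40 h → overtime 14 h 31 min, regular 40 h 0 min.

Regular 40.00 hours, overtime 14.52 hours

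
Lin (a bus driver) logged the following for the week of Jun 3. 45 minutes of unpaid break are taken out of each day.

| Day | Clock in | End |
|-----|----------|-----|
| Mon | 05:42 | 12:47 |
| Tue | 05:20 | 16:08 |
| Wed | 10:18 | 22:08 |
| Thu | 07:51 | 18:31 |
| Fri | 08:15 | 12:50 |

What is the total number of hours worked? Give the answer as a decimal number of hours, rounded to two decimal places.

Mon: 05:42–12:47 = 7 h 5 min; less 45 min break → 6 h 20 min
Tue: 05:20–16:08 = 10 h 48 min; less 45 min break → 10 h 3 min
Wed: 10:18–22:08 = 11 h 50 min; less 45 min break → 11 h 5 min
Thu: 07:51–18:31 = 10 h 40 min; less 45 min break → 9 h 55 min
Fri: 08:15–12:50 = 4 h 35 min; less 45 min break → 3 h 50 min
Total: 6 h 20 min + 10 h 3 min + 11 h 5 min + 9 h 55 min + 3 h 50 min = 41 h 13 min.

41.22 hours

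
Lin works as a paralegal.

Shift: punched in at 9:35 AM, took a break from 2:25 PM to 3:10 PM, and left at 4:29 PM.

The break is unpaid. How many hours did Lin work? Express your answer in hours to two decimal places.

6.15 hours

Shift: 9:35 AM–4:29 PM = 6 h 54 min; less 45 min break → 6 h 9 min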